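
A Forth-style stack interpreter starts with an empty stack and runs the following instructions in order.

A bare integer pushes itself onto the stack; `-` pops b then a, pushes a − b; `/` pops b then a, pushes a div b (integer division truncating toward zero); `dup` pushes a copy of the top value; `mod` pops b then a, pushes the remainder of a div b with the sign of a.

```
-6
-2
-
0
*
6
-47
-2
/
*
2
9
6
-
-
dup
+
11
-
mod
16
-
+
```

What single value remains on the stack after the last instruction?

-6  -> -6
-2  -> -6 -2
-   -> -4
0   -> -4 0
*   -> 0
6   -> 0 6
-47 -> 0 6 -47
-2  -> 0 6 -47 -2
/   -> 0 6 23
*   -> 0 138
2   -> 0 138 2
9   -> 0 138 2 9
6   -> 0 138 2 9 6
-   -> 0 138 2 3
-   -> 0 138 -1
dup -> 0 138 -1 -1
+   -> 0 138 -2
11  -> 0 138 -2 11
-   -> 0 138 -13
mod -> 0 8
16  -> 0 8 16
-   -> 0 -8
+   -> -8

-8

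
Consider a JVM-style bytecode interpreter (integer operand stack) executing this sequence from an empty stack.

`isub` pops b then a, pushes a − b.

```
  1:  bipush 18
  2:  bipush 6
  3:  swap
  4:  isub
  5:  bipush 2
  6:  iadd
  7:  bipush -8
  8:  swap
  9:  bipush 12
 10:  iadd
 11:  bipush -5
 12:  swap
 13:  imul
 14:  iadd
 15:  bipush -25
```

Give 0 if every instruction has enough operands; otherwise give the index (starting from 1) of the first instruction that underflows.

bipush 18  → [18]
bipush 6   → [18, 6]
swap       → [6, 18]
isub       → [-12]
bipush 2   → [-12, 2]
iadd       → [-10]
bipush -8  → [-10, -8]
swap       → [-8, -10]
bipush 12  → [-8, -10, 12]
iadd       → [-8, 2]
bipush -5  → [-8, 2, -5]
swap       → [-8, -5, 2]
imul       → [-8, -10]
iadd       → [-18]
bipush -25 → [-18, -25]

0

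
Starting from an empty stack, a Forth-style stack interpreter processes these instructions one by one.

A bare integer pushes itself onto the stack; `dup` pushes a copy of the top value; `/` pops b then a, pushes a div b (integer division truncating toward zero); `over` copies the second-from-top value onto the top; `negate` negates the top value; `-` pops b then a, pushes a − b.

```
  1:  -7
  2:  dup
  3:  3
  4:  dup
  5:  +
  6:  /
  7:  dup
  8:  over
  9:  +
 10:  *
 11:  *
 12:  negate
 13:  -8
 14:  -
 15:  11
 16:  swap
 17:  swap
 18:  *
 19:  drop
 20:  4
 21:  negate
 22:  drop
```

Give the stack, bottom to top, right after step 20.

-7      [-7]
dup     [-7, -7]
3       [-7, -7, 3]
dup     [-7, -7, 3, 3]
+       [-7, -7, 6]
/       [-7, -1]
dup     [-7, -1, -1]
over    [-7, -1, -1, -1]
+       [-7, -1, -2]
*       [-7, 2]
*       [-14]
negate  [14]
-8      [14, -8]
-       [22]
11      [22, 11]
swap    [11, 22]
swap    [22, 11]
*       [242]
drop    []
4       [4]

[4]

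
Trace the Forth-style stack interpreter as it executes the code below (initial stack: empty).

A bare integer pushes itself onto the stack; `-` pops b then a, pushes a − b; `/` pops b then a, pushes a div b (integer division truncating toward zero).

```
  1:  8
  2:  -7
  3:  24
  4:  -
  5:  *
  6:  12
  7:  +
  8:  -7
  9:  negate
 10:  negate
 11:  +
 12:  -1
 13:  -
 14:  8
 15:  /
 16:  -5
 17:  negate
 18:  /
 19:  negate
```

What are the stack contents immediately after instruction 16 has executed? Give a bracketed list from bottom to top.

8      → 8
-7     → 8 -7
24     → 8 -7 24
-      → 8 -31
*      → -248
12     → -248 12
+      → -236
-7     → -236 -7
negate → -236 7
negate → -236 -7
+      → -243
-1     → -243 -1
-      → -242
8      → -242 8
/      → -30
-5     → -30 -5

[-30, -5]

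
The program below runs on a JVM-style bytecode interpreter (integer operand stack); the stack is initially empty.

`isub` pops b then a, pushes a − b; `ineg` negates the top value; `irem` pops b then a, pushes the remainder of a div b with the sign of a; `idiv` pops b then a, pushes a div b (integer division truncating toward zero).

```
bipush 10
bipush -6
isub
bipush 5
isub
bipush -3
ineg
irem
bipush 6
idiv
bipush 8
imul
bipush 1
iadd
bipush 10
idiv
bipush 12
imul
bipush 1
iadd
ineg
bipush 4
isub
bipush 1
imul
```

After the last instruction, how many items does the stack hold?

bipush 10 -> [10]
bipush -6 -> [10, -6]
isub      -> [16]
bipush 5  -> [16, 5]
isub      -> [11]
bipush -3 -> [11, -3]
ineg      -> [11, 3]
irem      -> [2]
bipush 6  -> [2, 6]
idiv      -> [0]
bipush 8  -> [0, 8]
imul      -> [0]
bipush 1  -> [0, 1]
iadd      -> [1]
bipush 10 -> [1, 10]
idiv      -> [0]
bipush 12 -> [0, 12]
imul      -> [0]
bipush 1  -> [0, 1]
iadd      -> [1]
ineg      -> [-1]
bipush 4  -> [-1, 4]
isub      -> [-5]
bipush 1  -> [-5, 1]
imul      -> [-5]

1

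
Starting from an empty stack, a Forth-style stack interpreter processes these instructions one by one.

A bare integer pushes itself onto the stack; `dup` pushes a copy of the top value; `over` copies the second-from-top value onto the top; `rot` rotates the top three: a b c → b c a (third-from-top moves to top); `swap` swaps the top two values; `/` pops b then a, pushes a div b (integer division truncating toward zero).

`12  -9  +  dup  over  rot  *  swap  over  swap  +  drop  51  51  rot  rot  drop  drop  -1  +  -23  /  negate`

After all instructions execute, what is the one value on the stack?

12     -> 12
-9     -> 12 -9
+      -> 3
dup    -> 3 3
over   -> 3 3 3
rot    -> 3 3 3
*      -> 3 9
swap   -> 9 3
over   -> 9 3 9
swap   -> 9 9 3
+      -> 9 12
drop   -> 9
51     -> 9 51
51     -> 9 51 51
rot    -> 51 51 9
rot    -> 51 9 51
drop   -> 51 9
drop   -> 51
-1     -> 51 -1
+      -> 50
-23    -> 50 -23
/      -> -2
negate -> 2

2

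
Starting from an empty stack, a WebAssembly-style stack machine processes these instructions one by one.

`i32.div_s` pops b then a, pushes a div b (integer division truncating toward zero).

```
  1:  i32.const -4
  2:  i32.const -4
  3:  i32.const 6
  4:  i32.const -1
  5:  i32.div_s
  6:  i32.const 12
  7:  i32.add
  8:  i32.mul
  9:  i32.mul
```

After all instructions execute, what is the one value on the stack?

96

i32.const -4 -> -4
i32.const -4 -> -4 -4
i32.const 6  -> -4 -4 6
i32.const -1 -> -4 -4 6 -1
i32.div_s    -> -4 -4 -6
i32.const 12 -> -4 -4 -6 12
i32.add      -> -4 -4 6
i32.mul      -> -4 -24
i32.mul      -> 96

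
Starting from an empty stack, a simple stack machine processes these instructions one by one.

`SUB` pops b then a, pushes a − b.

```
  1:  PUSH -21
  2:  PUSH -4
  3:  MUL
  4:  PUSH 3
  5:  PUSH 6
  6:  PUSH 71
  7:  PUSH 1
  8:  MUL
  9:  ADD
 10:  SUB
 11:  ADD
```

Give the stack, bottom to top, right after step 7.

[84, 3, 6, 71, 1]

PUSH -21 -> -21
PUSH -4  -> -21 -4
MUL      -> 84
PUSH 3   -> 84 3
PUSH 6   -> 84 3 6
PUSH 71  -> 84 3 6 71
PUSH 1   -> 84 3 6 71 1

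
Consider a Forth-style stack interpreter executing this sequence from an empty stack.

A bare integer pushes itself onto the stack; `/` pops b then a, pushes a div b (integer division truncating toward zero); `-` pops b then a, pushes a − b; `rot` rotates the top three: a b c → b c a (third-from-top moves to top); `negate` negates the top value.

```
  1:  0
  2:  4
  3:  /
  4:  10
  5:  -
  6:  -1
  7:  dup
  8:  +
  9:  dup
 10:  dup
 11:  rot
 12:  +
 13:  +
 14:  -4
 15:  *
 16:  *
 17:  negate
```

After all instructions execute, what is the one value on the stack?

240

0      → [0]
4      → [0, 4]
/      → [0]
10     → [0, 10]
-      → [-10]
-1     → [-10, -1]
dup    → [-10, -1, -1]
+      → [-10, -2]
dup    → [-10, -2, -2]
dup    → [-10, -2, -2, -2]
rot    → [-10, -2, -2, -2]
+      → [-10, -2, -4]
+      → [-10, -6]
-4     → [-10, -6, -4]
*      → [-10, 24]
*      → [-240]
negate → [240]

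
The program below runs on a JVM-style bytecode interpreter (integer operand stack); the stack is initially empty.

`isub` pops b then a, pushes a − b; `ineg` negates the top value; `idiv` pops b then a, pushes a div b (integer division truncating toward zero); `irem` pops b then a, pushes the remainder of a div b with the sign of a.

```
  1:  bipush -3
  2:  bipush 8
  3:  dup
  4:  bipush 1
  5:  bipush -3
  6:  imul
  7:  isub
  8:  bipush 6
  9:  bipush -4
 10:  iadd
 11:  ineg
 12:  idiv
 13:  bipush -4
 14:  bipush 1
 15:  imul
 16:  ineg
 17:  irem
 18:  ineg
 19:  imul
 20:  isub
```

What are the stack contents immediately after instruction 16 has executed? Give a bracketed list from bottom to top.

bipush -3 -> -3
bipush 8  -> -3 8
dup       -> -3 8 8
bipush 1  -> -3 8 8 1
bipush -3 -> -3 8 8 1 -3
imul      -> -3 8 8 -3
isub      -> -3 8 11
bipush 6  -> -3 8 11 6
bipush -4 -> -3 8 11 6 -4
iadd      -> -3 8 11 2
ineg      -> -3 8 11 -2
idiv      -> -3 8 -5
bipush -4 -> -3 8 -5 -4
bipush 1  -> -3 8 -5 -4 1
imul      -> -3 8 -5 -4
ineg      -> -3 8 -5 4

[-3, 8, -5, 4]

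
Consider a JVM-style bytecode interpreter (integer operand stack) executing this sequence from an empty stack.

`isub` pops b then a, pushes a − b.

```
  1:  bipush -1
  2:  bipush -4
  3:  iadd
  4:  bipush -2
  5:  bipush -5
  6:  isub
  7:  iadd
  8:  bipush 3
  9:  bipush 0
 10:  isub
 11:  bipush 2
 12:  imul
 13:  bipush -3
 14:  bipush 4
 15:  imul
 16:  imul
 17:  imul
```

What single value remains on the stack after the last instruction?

bipush -1  -1
bipush -4  -1 -4
iadd       -5
bipush -2  -5 -2
bipush -5  -5 -2 -5
isub       -5 3
iadd       -2
bipush 3   -2 3
bipush 0   -2 3 0
isub       -2 3
bipush 2   -2 3 2
imul       -2 6
bipush -3  -2 6 -3
bipush 4   -2 6 -3 4
imul       -2 6 -12
imul       -2 -72
imul       144

144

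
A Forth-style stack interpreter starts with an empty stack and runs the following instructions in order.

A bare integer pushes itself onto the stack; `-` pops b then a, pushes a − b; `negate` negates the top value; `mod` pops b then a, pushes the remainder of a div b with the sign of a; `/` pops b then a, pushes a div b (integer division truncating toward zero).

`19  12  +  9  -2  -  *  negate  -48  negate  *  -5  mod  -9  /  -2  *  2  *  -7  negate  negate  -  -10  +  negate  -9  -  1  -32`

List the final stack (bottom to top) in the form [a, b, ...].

[12, 1, -32]

19     → [19]
12     → [19, 12]
+      → [31]
9      → [31, 9]
-2     → [31, 9, -2]
-      → [31, 11]
*      → [341]
negate → [-341]
-48    → [-341, -48]
negate → [-341, 48]
*      → [-16368]
-5     → [-16368, -5]
mod    → [-3]
-9     → [-3, -9]
/      → [0]
-2     → [0, -2]
*      → [0]
2      → [0, 2]
*      → [0]
-7     → [0, -7]
negate → [0, 7]
negate → [0, -7]
-      → [7]
-10    → [7, -10]
+      → [-3]
negate → [3]
-9     → [3, -9]
-      → [12]
1      → [12, 1]
-32    → [12, 1, -32]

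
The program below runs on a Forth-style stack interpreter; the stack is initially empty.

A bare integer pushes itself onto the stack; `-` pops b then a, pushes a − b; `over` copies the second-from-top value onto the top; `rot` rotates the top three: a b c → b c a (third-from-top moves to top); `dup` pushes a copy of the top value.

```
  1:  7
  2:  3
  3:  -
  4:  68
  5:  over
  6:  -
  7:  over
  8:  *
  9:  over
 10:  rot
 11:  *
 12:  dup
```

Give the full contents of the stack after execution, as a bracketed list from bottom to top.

[256, 16, 16]

7    → 7
3    → 7 3
-    → 4
68   → 4 68
over → 4 68 4
-    → 4 64
over → 4 64 4
*    → 4 256
over → 4 256 4
rot  → 256 4 4
*    → 256 16
dup  → 256 16 16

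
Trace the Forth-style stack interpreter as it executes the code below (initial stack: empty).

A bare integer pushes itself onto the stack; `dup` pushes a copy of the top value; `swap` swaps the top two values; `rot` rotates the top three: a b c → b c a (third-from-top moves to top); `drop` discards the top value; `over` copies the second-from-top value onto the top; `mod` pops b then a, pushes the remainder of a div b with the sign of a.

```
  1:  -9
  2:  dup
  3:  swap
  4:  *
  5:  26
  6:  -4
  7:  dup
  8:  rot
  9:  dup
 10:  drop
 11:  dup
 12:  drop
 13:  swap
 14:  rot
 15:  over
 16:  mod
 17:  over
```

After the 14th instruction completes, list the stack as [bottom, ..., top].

[81, 26, -4, -4]

-9   -> -9
dup  -> -9 -9
swap -> -9 -9
*    -> 81
26   -> 81 26
-4   -> 81 26 -4
dup  -> 81 26 -4 -4
rot  -> 81 -4 -4 26
dup  -> 81 -4 -4 26 26
drop -> 81 -4 -4 26
dup  -> 81 -4 -4 26 26
drop -> 81 -4 -4 26
swap -> 81 -4 26 -4
rot  -> 81 26 -4 -4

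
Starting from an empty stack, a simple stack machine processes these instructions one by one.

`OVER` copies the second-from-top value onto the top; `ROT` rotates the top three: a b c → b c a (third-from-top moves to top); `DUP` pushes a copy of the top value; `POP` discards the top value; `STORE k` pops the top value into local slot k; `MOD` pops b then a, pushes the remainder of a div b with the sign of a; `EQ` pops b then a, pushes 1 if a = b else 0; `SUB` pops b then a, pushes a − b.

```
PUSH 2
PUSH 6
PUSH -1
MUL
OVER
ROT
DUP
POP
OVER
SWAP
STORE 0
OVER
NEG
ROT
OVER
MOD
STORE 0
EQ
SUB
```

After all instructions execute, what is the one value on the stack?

-6

PUSH 2   [2]
PUSH 6   [2, 6]
PUSH -1  [2, 6, -1]
MUL      [2, -6]
OVER     [2, -6, 2]
ROT      [-6, 2, 2]
DUP      [-6, 2, 2, 2]
POP      [-6, 2, 2]
OVER     [-6, 2, 2, 2]
SWAP     [-6, 2, 2, 2]
STORE 0  [-6, 2, 2]
OVER     [-6, 2, 2, 2]
NEG      [-6, 2, 2, -2]
ROT      [-6, 2, -2, 2]
OVER     [-6, 2, -2, 2, -2]
MOD      [-6, 2, -2, 0]
STORE 0  [-6, 2, -2]
EQ       [-6, 0]
SUB      [-6]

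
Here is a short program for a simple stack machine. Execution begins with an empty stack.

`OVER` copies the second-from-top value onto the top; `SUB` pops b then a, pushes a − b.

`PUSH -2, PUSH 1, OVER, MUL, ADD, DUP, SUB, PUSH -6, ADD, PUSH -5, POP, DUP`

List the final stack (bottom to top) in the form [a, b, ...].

[-6, -6]

PUSH -2 : [-2]
PUSH 1  : [-2, 1]
OVER    : [-2, 1, -2]
MUL     : [-2, -2]
ADD     : [-4]
DUP     : [-4, -4]
SUB     : [0]
PUSH -6 : [0, -6]
ADD     : [-6]
PUSH -5 : [-6, -5]
POP     : [-6]
DUP     : [-6, -6]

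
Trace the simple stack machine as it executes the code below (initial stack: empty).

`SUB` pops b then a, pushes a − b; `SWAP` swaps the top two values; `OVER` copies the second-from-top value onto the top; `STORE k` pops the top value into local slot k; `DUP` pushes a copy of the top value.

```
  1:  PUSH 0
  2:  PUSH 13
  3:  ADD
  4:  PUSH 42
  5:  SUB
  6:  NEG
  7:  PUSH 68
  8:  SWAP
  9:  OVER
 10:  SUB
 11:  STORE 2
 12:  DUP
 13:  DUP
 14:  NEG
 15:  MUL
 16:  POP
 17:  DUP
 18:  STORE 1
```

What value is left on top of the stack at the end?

PUSH 0  → [0]
PUSH 13 → [0, 13]
ADD     → [13]
PUSH 42 → [13, 42]
SUB     → [-29]
NEG     → [29]
PUSH 68 → [29, 68]
SWAP    → [68, 29]
OVER    → [68, 29, 68]
SUB     → [68, -39]
STORE 2 → [68]
DUP     → [68, 68]
DUP     → [68, 68, 68]
NEG     → [68, 68, -68]
MUL     → [68, -4624]
POP     → [68]
DUP     → [68, 68]
STORE 1 → [68]

68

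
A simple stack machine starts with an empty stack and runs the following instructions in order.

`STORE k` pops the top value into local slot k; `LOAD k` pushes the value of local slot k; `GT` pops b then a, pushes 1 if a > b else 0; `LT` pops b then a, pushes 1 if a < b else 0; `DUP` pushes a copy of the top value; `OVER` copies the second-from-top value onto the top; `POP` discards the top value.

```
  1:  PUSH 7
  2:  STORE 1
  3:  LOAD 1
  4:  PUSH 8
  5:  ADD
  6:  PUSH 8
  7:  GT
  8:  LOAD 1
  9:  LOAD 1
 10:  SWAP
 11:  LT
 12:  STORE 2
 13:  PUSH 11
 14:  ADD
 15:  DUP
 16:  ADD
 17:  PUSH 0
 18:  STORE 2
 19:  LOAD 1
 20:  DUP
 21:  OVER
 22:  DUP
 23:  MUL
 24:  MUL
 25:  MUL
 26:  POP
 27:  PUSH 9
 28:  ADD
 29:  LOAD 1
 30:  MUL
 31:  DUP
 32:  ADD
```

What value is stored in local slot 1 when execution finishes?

PUSH 7   7
STORE 1  (empty)
LOAD 1   7
PUSH 8   7 8
ADD      15
PUSH 8   15 8
GT       1
LOAD 1   1 7
LOAD 1   1 7 7
SWAP     1 7 7
LT       1 0
STORE 2  1
PUSH 11  1 11
ADD      12
DUP      12 12
ADD      24
PUSH 0   24 0
STORE 2  24
LOAD 1   24 7
DUP      24 7 7
OVER     24 7 7 7
DUP      24 7 7 7 7
MUL      24 7 7 49
MUL      24 7 343
MUL      24 2401
POP      24
PUSH 9   24 9
ADD      33
LOAD 1   33 7
MUL      231
DUP      231 231
ADD      462

7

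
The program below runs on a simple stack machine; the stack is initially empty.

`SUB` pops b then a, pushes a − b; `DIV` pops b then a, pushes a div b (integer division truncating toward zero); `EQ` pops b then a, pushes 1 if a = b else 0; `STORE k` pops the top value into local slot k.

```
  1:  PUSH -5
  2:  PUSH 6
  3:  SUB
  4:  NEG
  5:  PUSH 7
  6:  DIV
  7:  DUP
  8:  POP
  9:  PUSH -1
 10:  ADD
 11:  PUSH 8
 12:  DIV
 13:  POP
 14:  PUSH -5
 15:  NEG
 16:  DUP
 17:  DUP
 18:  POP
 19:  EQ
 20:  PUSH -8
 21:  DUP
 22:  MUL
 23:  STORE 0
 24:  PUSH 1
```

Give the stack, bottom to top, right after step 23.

PUSH -5 -> [-5]
PUSH 6  -> [-5, 6]
SUB     -> [-11]
NEG     -> [11]
PUSH 7  -> [11, 7]
DIV     -> [1]
DUP     -> [1, 1]
POP     -> [1]
PUSH -1 -> [1, -1]
ADD     -> [0]
PUSH 8  -> [0, 8]
DIV     -> [0]
POP     -> []
PUSH -5 -> [-5]
NEG     -> [5]
DUP     -> [5, 5]
DUP     -> [5, 5, 5]
POP     -> [5, 5]
EQ      -> [1]
PUSH -8 -> [1, -8]
DUP     -> [1, -8, -8]
MUL     -> [1, 64]
STORE 0 -> [1]

[1]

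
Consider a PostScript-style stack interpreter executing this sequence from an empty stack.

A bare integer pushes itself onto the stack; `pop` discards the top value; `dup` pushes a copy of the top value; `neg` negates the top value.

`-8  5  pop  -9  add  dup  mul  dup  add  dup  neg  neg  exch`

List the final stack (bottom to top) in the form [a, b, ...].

[578, 578]

-8   -> -8
5    -> -8 5
pop  -> -8
-9   -> -8 -9
add  -> -17
dup  -> -17 -17
mul  -> 289
dup  -> 289 289
add  -> 578
dup  -> 578 578
neg  -> 578 -578
neg  -> 578 578
exch -> 578 578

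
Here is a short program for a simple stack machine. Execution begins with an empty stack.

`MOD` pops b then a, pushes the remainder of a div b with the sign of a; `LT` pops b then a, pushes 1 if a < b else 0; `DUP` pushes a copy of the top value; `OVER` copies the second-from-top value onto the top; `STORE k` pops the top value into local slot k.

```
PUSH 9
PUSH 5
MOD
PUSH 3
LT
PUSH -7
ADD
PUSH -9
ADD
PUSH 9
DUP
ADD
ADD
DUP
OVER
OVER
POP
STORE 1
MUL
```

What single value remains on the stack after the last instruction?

4

PUSH 9  → 9
PUSH 5  → 9 5
MOD     → 4
PUSH 3  → 4 3
LT      → 0
PUSH -7 → 0 -7
ADD     → -7
PUSH -9 → -7 -9
ADD     → -16
PUSH 9  → -16 9
DUP     → -16 9 9
ADD     → -16 18
ADD     → 2
DUP     → 2 2
OVER    → 2 2 2
OVER    → 2 2 2 2
POP     → 2 2 2
STORE 1 → 2 2
MUL     → 4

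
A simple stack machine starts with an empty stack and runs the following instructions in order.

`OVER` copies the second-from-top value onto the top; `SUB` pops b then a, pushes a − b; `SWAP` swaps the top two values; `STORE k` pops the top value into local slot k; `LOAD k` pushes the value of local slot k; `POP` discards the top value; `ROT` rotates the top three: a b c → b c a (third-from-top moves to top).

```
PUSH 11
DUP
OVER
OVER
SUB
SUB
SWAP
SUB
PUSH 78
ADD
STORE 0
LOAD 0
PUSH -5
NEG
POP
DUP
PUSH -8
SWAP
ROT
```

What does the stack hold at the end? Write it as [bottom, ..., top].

[-8, 78, 78]

PUSH 11 -> 11
DUP     -> 11 11
OVER    -> 11 11 11
OVER    -> 11 11 11 11
SUB     -> 11 11 0
SUB     -> 11 11
SWAP    -> 11 11
SUB     -> 0
PUSH 78 -> 0 78
ADD     -> 78
STORE 0 -> (empty)
LOAD 0  -> 78
PUSH -5 -> 78 -5
NEG     -> 78 5
POP     -> 78
DUP     -> 78 78
PUSH -8 -> 78 78 -8
SWAP    -> 78 -8 78
ROT     -> -8 78 78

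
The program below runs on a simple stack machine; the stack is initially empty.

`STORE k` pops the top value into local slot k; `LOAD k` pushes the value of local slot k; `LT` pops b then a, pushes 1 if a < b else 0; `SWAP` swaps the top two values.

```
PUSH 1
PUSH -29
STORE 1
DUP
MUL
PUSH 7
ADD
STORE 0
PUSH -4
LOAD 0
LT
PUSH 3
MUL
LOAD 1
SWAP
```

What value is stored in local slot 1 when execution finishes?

PUSH 1   -> 1
PUSH -29 -> 1 -29
STORE 1  -> 1
DUP      -> 1 1
MUL      -> 1
PUSH 7   -> 1 7
ADD      -> 8
STORE 0  -> (empty)
PUSH -4  -> -4
LOAD 0   -> -4 8
LT       -> 1
PUSH 3   -> 1 3
MUL      -> 3
LOAD 1   -> 3 -29
SWAP     -> -29 3

-29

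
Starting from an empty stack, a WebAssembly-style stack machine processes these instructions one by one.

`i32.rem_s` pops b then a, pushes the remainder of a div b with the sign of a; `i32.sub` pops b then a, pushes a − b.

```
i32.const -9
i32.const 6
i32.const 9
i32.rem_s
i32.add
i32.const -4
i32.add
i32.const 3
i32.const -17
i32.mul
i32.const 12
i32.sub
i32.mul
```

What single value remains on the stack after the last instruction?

441

i32.const -9  -> [-9]
i32.const 6   -> [-9, 6]
i32.const 9   -> [-9, 6, 9]
i32.rem_s     -> [-9, 6]
i32.add       -> [-3]
i32.const -4  -> [-3, -4]
i32.add       -> [-7]
i32.const 3   -> [-7, 3]
i32.const -17 -> [-7, 3, -17]
i32.mul       -> [-7, -51]
i32.const 12  -> [-7, -51, 12]
i32.sub       -> [-7, -63]
i32.mul       -> [441]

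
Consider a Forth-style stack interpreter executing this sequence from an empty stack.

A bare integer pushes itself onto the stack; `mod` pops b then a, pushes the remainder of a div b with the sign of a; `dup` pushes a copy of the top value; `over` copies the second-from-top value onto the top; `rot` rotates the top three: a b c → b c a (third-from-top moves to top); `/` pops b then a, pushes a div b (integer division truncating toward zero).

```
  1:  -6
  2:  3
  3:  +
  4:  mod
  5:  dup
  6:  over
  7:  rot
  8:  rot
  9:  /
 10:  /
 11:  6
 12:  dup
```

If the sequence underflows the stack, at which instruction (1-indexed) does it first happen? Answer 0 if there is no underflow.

4

-6 -> [-6]
3  -> [-6, 3]
+  -> [-3]
mod  — needs 2 operands, stack has 1 → underflow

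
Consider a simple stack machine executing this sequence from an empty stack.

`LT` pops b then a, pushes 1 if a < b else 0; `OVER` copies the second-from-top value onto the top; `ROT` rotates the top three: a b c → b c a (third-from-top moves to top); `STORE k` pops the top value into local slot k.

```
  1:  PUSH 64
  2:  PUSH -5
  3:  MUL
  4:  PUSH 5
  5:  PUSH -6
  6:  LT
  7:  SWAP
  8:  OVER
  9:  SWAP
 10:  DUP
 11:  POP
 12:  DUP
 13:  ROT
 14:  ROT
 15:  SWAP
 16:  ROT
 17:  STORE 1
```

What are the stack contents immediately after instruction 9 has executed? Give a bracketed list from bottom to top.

PUSH 64  64
PUSH -5  64 -5
MUL      -320
PUSH 5   -320 5
PUSH -6  -320 5 -6
LT       -320 0
SWAP     0 -320
OVER     0 -320 0
SWAP     0 0 -320

[0, 0, -320]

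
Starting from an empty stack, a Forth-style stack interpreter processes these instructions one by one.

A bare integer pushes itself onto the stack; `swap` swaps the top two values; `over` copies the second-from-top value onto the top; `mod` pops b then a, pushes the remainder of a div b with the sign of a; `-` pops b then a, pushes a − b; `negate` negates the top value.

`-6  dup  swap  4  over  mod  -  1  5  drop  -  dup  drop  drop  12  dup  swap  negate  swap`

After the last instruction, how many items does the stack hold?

3

-6     : -6
dup    : -6 -6
swap   : -6 -6
4      : -6 -6 4
over   : -6 -6 4 -6
mod    : -6 -6 4
-      : -6 -10
1      : -6 -10 1
5      : -6 -10 1 5
drop   : -6 -10 1
-      : -6 -11
dup    : -6 -11 -11
drop   : -6 -11
drop   : -6
12     : -6 12
dup    : -6 12 12
swap   : -6 12 12
negate : -6 12 -12
swap   : -6 -12 12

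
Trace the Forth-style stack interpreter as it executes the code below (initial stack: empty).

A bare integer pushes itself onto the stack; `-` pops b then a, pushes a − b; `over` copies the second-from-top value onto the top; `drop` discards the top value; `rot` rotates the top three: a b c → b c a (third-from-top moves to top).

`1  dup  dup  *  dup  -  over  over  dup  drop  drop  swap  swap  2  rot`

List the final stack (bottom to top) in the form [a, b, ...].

1    → 1
dup  → 1 1
dup  → 1 1 1
*    → 1 1
dup  → 1 1 1
-    → 1 0
over → 1 0 1
over → 1 0 1 0
dup  → 1 0 1 0 0
drop → 1 0 1 0
drop → 1 0 1
swap → 1 1 0
swap → 1 0 1
2    → 1 0 1 2
rot  → 1 1 2 0

[1, 1, 2, 0]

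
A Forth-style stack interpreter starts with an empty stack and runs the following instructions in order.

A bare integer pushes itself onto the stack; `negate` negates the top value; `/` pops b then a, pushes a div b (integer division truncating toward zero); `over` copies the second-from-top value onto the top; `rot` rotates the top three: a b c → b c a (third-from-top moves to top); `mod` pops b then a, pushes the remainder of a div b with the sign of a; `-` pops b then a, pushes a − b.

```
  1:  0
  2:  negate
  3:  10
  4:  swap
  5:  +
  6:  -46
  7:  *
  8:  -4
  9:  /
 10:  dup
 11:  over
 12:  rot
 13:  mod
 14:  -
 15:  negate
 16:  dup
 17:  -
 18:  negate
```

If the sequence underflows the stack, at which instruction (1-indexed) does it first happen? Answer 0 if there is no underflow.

0

0      -> [0]
negate -> [0]
10     -> [0, 10]
swap   -> [10, 0]
+      -> [10]
-46    -> [10, -46]
*      -> [-460]
-4     -> [-460, -4]
/      -> [115]
dup    -> [115, 115]
over   -> [115, 115, 115]
rot    -> [115, 115, 115]
mod    -> [115, 0]
-      -> [115]
negate -> [-115]
dup    -> [-115, -115]
-      -> [0]
negate -> [0]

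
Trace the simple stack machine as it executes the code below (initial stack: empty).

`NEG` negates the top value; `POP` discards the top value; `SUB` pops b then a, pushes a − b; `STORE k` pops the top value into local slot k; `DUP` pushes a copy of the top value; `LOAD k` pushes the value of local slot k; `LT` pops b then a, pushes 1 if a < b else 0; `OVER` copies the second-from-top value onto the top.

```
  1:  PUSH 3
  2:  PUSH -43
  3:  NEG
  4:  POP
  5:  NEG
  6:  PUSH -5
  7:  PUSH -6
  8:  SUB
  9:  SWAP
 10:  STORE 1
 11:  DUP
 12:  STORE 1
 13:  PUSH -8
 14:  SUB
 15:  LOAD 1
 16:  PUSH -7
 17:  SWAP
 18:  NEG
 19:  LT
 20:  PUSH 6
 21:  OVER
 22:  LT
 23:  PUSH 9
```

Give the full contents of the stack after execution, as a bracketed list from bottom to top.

PUSH 3   → 3
PUSH -43 → 3 -43
NEG      → 3 43
POP      → 3
NEG      → -3
PUSH -5  → -3 -5
PUSH -6  → -3 -5 -6
SUB      → -3 1
SWAP     → 1 -3
STORE 1  → 1
DUP      → 1 1
STORE 1  → 1
PUSH -8  → 1 -8
SUB      → 9
LOAD 1   → 9 1
PUSH -7  → 9 1 -7
SWAP     → 9 -7 1
NEG      → 9 -7 -1
LT       → 9 1
PUSH 6   → 9 1 6
OVER     → 9 1 6 1
LT       → 9 1 0
PUSH 9   → 9 1 0 9

[9, 1, 0, 9]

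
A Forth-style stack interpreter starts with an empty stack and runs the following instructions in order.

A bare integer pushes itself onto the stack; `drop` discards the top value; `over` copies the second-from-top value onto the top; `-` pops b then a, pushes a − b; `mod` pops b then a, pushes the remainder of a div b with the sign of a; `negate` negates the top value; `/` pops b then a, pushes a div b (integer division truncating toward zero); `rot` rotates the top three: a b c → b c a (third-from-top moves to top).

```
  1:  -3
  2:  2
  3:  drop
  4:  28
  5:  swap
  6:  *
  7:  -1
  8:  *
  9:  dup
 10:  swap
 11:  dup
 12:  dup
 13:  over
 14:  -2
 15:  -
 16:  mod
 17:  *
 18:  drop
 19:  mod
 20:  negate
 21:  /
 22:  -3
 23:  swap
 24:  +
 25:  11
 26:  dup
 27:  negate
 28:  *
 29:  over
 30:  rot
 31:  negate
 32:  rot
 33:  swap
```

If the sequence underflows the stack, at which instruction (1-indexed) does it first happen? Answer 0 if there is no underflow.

-3     → -3
2      → -3 2
drop   → -3
28     → -3 28
swap   → 28 -3
*      → -84
-1     → -84 -1
*      → 84
dup    → 84 84
swap   → 84 84
dup    → 84 84 84
dup    → 84 84 84 84
over   → 84 84 84 84 84
-2     → 84 84 84 84 84 -2
-      → 84 84 84 84 86
mod    → 84 84 84 84
*      → 84 84 7056
drop   → 84 84
mod    → 0
negate → 0
/  — needs 2 operands, stack has 1 → underflow

21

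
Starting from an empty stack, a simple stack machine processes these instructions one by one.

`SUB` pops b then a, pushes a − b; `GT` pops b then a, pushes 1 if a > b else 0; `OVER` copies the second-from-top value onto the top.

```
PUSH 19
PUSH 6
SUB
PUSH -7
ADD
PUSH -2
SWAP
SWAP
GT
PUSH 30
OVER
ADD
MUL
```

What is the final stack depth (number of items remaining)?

PUSH 19 : 19
PUSH 6  : 19 6
SUB     : 13
PUSH -7 : 13 -7
ADD     : 6
PUSH -2 : 6 -2
SWAP    : -2 6
SWAP    : 6 -2
GT      : 1
PUSH 30 : 1 30
OVER    : 1 30 1
ADD     : 1 31
MUL     : 31

1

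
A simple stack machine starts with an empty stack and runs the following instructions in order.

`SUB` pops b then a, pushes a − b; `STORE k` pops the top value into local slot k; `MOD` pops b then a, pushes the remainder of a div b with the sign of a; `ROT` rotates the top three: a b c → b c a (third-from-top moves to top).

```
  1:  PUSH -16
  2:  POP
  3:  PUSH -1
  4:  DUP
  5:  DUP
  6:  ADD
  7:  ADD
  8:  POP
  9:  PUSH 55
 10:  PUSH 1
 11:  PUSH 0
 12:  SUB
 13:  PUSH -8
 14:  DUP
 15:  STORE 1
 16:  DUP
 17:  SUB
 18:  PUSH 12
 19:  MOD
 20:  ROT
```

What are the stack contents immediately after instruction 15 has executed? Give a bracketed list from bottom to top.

[55, 1, -8]

PUSH -16 -> [-16]
POP      -> []
PUSH -1  -> [-1]
DUP      -> [-1, -1]
DUP      -> [-1, -1, -1]
ADD      -> [-1, -2]
ADD      -> [-3]
POP      -> []
PUSH 55  -> [55]
PUSH 1   -> [55, 1]
PUSH 0   -> [55, 1, 0]
SUB      -> [55, 1]
PUSH -8  -> [55, 1, -8]
DUP      -> [55, 1, -8, -8]
STORE 1  -> [55, 1, -8]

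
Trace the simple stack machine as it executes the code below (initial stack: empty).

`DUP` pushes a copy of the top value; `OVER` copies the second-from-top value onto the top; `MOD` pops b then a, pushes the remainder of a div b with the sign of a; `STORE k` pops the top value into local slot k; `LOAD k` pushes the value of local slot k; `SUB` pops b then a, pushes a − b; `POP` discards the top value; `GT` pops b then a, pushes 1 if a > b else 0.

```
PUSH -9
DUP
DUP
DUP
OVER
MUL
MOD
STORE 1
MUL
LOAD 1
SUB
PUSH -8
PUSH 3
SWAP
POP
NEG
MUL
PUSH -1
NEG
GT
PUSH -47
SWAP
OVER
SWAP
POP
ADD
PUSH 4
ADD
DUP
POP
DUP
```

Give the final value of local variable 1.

-9

PUSH -9   -9
DUP       -9 -9
DUP       -9 -9 -9
DUP       -9 -9 -9 -9
OVER      -9 -9 -9 -9 -9
MUL       -9 -9 -9 81
MOD       -9 -9 -9
STORE 1   -9 -9
MUL       81
LOAD 1    81 -9
SUB       90
PUSH -8   90 -8
PUSH 3    90 -8 3
SWAP      90 3 -8
POP       90 3
NEG       90 -3
MUL       -270
PUSH -1   -270 -1
NEG       -270 1
GT        0
PUSH -47  0 -47
SWAP      -47 0
OVER      -47 0 -47
SWAP      -47 -47 0
POP       -47 -47
ADD       -94
PUSH 4    -94 4
ADD       -90
DUP       -90 -90
POP       -90
DUP       -90 -90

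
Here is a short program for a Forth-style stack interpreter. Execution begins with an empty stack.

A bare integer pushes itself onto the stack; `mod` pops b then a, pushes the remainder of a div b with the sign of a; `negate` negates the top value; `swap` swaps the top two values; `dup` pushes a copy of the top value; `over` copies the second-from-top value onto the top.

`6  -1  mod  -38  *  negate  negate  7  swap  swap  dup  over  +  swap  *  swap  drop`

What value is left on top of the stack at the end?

6      -> 6
-1     -> 6 -1
mod    -> 0
-38    -> 0 -38
*      -> 0
negate -> 0
negate -> 0
7      -> 0 7
swap   -> 7 0
swap   -> 0 7
dup    -> 0 7 7
over   -> 0 7 7 7
+      -> 0 7 14
swap   -> 0 14 7
*      -> 0 98
swap   -> 98 0
drop   -> 98

98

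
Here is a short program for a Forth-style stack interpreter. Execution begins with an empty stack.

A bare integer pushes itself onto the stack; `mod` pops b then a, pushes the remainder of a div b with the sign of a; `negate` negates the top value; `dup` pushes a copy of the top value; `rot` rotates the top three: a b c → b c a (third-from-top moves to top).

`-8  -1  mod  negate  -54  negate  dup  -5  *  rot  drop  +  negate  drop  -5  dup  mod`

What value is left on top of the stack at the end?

-8      -8
-1      -8 -1
mod     0
negate  0
-54     0 -54
negate  0 54
dup     0 54 54
-5      0 54 54 -5
*       0 54 -270
rot     54 -270 0
drop    54 -270
+       -216
negate  216
drop    (empty)
-5      -5
dup     -5 -5
mod     0

0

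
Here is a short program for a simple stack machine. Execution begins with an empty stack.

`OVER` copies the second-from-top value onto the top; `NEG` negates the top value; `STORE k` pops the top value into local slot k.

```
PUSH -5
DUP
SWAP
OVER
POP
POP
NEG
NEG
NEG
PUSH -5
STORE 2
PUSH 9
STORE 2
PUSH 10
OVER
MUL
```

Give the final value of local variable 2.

PUSH -5  [-5]
DUP      [-5, -5]
SWAP     [-5, -5]
OVER     [-5, -5, -5]
POP      [-5, -5]
POP      [-5]
NEG      [5]
NEG      [-5]
NEG      [5]
PUSH -5  [5, -5]
STORE 2  [5]
PUSH 9   [5, 9]
STORE 2  [5]
PUSH 10  [5, 10]
OVER     [5, 10, 5]
MUL      [5, 50]

9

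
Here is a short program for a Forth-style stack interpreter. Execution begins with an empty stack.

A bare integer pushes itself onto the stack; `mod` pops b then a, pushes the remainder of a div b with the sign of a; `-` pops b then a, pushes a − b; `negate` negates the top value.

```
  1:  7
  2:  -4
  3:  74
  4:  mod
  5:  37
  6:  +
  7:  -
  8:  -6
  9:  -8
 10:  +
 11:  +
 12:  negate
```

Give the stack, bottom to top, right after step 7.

[-26]

7   -> 7
-4  -> 7 -4
74  -> 7 -4 74
mod -> 7 -4
37  -> 7 -4 37
+   -> 7 33
-   -> -26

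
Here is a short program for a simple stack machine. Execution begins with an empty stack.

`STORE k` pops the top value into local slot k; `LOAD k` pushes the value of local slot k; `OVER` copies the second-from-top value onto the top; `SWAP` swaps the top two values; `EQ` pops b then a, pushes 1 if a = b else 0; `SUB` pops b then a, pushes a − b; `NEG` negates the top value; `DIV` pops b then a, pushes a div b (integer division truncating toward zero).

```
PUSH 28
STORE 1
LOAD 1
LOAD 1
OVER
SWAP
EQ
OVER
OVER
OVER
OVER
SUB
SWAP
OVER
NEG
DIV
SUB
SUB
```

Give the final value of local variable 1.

28

PUSH 28 → [28]
STORE 1 → []
LOAD 1  → [28]
LOAD 1  → [28, 28]
OVER    → [28, 28, 28]
SWAP    → [28, 28, 28]
EQ      → [28, 1]
OVER    → [28, 1, 28]
OVER    → [28, 1, 28, 1]
OVER    → [28, 1, 28, 1, 28]
OVER    → [28, 1, 28, 1, 28, 1]
SUB     → [28, 1, 28, 1, 27]
SWAP    → [28, 1, 28, 27, 1]
OVER    → [28, 1, 28, 27, 1, 27]
NEG     → [28, 1, 28, 27, 1, -27]
DIV     → [28, 1, 28, 27, 0]
SUB     → [28, 1, 28, 27]
SUB     → [28, 1, 1]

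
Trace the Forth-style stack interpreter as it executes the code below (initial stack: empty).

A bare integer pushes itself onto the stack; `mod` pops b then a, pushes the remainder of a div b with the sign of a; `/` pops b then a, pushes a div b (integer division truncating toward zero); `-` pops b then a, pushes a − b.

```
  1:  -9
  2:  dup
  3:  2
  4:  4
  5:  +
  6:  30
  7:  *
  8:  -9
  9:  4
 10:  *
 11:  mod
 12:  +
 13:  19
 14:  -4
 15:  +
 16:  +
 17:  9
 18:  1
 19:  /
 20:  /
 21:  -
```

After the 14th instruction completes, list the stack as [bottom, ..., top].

[-9, -9, 19, -4]

-9  → -9
dup → -9 -9
2   → -9 -9 2
4   → -9 -9 2 4
+   → -9 -9 6
30  → -9 -9 6 30
*   → -9 -9 180
-9  → -9 -9 180 -9
4   → -9 -9 180 -9 4
*   → -9 -9 180 -36
mod → -9 -9 0
+   → -9 -9
19  → -9 -9 19
-4  → -9 -9 19 -4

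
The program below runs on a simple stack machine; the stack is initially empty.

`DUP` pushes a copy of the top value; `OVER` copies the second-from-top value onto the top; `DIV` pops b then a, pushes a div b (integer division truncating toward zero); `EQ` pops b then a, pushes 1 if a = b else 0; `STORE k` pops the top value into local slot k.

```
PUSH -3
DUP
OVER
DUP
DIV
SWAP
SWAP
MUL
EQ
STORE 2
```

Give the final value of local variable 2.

1

PUSH -3 → [-3]
DUP     → [-3, -3]
OVER    → [-3, -3, -3]
DUP     → [-3, -3, -3, -3]
DIV     → [-3, -3, 1]
SWAP    → [-3, 1, -3]
SWAP    → [-3, -3, 1]
MUL     → [-3, -3]
EQ      → [1]
STORE 2 → []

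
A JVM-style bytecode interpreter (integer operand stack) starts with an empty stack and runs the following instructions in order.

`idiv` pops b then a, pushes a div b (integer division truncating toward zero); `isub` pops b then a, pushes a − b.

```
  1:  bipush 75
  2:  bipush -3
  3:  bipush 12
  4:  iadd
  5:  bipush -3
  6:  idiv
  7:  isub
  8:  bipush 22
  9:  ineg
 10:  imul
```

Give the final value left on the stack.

bipush 75 → [75]
bipush -3 → [75, -3]
bipush 12 → [75, -3, 12]
iadd      → [75, 9]
bipush -3 → [75, 9, -3]
idiv      → [75, -3]
isub      → [78]
bipush 22 → [78, 22]
ineg      → [78, -22]
imul      → [-1716]

-1716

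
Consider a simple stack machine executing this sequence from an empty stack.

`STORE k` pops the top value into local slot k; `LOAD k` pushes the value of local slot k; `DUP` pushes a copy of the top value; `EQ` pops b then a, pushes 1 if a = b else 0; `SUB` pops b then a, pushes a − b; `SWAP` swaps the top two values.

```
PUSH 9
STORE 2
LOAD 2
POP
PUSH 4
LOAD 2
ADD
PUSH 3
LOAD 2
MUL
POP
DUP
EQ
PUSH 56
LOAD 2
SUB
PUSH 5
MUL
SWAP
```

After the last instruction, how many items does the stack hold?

PUSH 9   9
STORE 2  (empty)
LOAD 2   9
POP      (empty)
PUSH 4   4
LOAD 2   4 9
ADD      13
PUSH 3   13 3
LOAD 2   13 3 9
MUL      13 27
POP      13
DUP      13 13
EQ       1
PUSH 56  1 56
LOAD 2   1 56 9
SUB      1 47
PUSH 5   1 47 5
MUL      1 235
SWAP     235 1

2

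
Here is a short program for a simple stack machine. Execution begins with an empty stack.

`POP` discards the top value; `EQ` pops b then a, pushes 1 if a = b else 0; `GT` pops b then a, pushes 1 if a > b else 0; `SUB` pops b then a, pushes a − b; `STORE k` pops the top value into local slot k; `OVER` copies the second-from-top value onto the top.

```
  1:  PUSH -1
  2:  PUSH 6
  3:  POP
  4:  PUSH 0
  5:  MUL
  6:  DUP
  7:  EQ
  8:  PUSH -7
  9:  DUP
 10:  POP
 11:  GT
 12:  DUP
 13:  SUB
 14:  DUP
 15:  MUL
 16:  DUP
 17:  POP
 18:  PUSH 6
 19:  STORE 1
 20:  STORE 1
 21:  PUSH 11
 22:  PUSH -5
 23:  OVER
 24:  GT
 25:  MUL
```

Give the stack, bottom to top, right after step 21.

PUSH -1 → [-1]
PUSH 6  → [-1, 6]
POP     → [-1]
PUSH 0  → [-1, 0]
MUL     → [0]
DUP     → [0, 0]
EQ      → [1]
PUSH -7 → [1, -7]
DUP     → [1, -7, -7]
POP     → [1, -7]
GT      → [1]
DUP     → [1, 1]
SUB     → [0]
DUP     → [0, 0]
MUL     → [0]
DUP     → [0, 0]
POP     → [0]
PUSH 6  → [0, 6]
STORE 1 → [0]
STORE 1 → []
PUSH 11 → [11]

[11]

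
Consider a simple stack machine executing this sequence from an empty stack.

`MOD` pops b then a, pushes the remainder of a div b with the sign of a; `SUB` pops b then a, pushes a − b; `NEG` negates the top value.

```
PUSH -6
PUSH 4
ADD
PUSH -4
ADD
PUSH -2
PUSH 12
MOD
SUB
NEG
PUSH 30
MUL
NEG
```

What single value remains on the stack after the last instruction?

-120

PUSH -6  [-6]
PUSH 4   [-6, 4]
ADD      [-2]
PUSH -4  [-2, -4]
ADD      [-6]
PUSH -2  [-6, -2]
PUSH 12  [-6, -2, 12]
MOD      [-6, -2]
SUB      [-4]
NEG      [4]
PUSH 30  [4, 30]
MUL      [120]
NEG      [-120]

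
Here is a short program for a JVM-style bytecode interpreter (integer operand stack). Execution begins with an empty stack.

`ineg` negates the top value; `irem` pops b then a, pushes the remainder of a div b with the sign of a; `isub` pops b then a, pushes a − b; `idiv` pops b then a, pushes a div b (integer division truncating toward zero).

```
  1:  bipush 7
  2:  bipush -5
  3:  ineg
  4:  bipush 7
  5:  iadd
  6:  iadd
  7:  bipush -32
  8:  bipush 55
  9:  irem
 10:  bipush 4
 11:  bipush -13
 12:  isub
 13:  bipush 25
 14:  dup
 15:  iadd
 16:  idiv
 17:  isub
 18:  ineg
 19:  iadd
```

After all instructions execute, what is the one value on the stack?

51

bipush 7   : 7
bipush -5  : 7 -5
ineg       : 7 5
bipush 7   : 7 5 7
iadd       : 7 12
iadd       : 19
bipush -32 : 19 -32
bipush 55  : 19 -32 55
irem       : 19 -32
bipush 4   : 19 -32 4
bipush -13 : 19 -32 4 -13
isub       : 19 -32 17
bipush 25  : 19 -32 17 25
dup        : 19 -32 17 25 25
iadd       : 19 -32 17 50
idiv       : 19 -32 0
isub       : 19 -32
ineg       : 19 32
iadd       : 51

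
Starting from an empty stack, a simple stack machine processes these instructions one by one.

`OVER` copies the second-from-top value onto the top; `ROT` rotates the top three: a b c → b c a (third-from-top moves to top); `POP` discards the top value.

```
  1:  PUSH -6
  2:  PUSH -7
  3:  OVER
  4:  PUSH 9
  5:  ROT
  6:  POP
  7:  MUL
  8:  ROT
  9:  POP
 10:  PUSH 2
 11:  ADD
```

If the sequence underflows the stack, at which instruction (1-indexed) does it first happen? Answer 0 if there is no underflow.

PUSH -6 → [-6]
PUSH -7 → [-6, -7]
OVER    → [-6, -7, -6]
PUSH 9  → [-6, -7, -6, 9]
ROT     → [-6, -6, 9, -7]
POP     → [-6, -6, 9]
MUL     → [-6, -54]
ROT  — needs 3 operands, stack has 2 → underflow

8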